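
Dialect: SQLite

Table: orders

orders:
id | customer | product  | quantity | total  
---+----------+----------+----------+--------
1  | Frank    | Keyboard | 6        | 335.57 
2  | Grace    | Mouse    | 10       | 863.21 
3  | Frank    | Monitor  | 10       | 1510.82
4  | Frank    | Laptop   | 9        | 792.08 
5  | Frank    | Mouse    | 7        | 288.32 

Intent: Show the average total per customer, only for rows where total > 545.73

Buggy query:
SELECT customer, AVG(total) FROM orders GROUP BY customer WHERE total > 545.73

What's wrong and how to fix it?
Bug: Row-level WHERE must come before GROUP BY in the clause order

Fix: Place WHERE between FROM and GROUP BY

Corrected query:
SELECT customer, AVG(total) FROM orders WHERE total > 545.73 GROUP BY customer

Result:
customer | AVG(total)
---------+-----------
Frank    | 1151.45   
Grace    | 863.21    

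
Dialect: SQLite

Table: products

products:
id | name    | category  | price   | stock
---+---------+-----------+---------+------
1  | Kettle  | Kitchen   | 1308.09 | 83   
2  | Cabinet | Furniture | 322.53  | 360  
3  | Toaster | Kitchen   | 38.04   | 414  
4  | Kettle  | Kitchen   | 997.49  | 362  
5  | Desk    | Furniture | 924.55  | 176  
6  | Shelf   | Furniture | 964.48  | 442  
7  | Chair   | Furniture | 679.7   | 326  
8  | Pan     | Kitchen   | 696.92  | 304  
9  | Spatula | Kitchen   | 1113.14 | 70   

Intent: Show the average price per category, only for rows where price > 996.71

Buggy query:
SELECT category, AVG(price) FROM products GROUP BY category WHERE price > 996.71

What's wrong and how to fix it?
Bug: WHERE cannot follow GROUP BY

Fix: Move the WHERE clause before GROUP BY

Corrected query:
SELECT category, AVG(price) FROM products WHERE price > 996.71 GROUP BY category

Result:
category | AVG(price) 
---------+------------
Kitchen  | 1139.573333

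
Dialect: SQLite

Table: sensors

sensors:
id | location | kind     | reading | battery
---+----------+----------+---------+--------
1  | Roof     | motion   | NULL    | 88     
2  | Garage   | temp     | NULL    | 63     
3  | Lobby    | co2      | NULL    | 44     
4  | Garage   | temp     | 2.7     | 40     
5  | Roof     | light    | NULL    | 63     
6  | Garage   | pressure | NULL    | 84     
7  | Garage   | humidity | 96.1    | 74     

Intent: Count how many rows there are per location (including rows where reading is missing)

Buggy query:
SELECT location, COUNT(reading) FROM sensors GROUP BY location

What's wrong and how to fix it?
Bug: COUNT(column) counts non-NULL values only; rows with NULL reading aren't counted

Fix: Replace COUNT(reading) with COUNT(*)

Corrected query:
SELECT location, COUNT(*) FROM sensors GROUP BY location

Result:
location | COUNT(*)
---------+---------
Garage   | 4       
Lobby    | 1       
Roof     | 2       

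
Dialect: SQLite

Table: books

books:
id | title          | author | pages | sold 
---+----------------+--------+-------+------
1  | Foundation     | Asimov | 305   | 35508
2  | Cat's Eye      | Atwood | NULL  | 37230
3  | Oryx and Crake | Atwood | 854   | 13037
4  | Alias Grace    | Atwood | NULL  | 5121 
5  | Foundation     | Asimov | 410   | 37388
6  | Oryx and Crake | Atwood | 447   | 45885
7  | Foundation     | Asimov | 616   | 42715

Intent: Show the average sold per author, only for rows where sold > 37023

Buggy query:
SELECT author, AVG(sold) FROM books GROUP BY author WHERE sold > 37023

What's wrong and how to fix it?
Bug: Row-level WHERE must come before GROUP BY in the clause order

Fix: Place WHERE between FROM and GROUP BY

Corrected query:
SELECT author, AVG(sold) FROM books WHERE sold > 37023 GROUP BY author

Result:
author | AVG(sold)
-------+----------
Asimov | 40051.5  
Atwood | 41557.5  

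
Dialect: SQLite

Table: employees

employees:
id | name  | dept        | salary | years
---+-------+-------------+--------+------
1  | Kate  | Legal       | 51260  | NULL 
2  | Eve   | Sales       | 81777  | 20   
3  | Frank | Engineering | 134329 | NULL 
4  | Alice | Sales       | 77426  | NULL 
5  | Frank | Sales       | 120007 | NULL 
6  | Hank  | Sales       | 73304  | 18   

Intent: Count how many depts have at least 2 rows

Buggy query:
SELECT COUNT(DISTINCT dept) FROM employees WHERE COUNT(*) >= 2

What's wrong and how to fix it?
Bug: WHERE filters individual rows, not groups, so a group-level COUNT is invalid there

Fix: Group first with HAVING COUNT(*) >= 2, then COUNT the resulting groups

Corrected query:
SELECT COUNT(*) FROM (SELECT dept FROM employees GROUP BY dept HAVING COUNT(*) >= 2)

Result:
COUNT(*)
--------
1       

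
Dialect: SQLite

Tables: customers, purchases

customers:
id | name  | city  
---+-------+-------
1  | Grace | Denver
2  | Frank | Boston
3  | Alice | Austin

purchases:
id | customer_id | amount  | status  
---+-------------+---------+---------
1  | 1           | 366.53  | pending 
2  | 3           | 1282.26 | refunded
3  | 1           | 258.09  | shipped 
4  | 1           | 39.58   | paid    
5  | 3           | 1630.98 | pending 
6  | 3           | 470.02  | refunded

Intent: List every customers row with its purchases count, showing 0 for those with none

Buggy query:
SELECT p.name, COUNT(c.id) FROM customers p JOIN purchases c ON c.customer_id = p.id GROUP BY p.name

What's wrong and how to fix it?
Bug: INNER JOIN drops customers rows that have no matching purchases rows

Fix: Use LEFT JOIN so parents without children still appear (COUNT(c.id) gives 0)

Corrected query:
SELECT p.name, COUNT(c.id) FROM customers p LEFT JOIN purchases c ON c.customer_id = p.id GROUP BY p.name

Result:
name  | COUNT(c.id)
------+------------
Alice | 3          
Frank | 0          
Grace | 3          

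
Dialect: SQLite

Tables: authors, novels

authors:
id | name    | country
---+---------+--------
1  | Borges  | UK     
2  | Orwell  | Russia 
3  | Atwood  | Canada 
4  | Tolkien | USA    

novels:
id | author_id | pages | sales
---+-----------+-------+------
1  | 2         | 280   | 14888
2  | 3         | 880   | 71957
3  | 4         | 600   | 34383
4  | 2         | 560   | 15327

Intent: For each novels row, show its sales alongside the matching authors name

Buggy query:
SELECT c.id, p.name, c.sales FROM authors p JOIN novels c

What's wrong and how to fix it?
Bug: Missing join condition: each novels row is matched to all authors rows instead of just its own

Fix: Specify the join condition linking the foreign key to the parent id

Corrected query:
SELECT c.id, p.name, c.sales FROM authors p JOIN novels c ON c.author_id = p.id

Result:
id | name    | sales
---+---------+------
1  | Orwell  | 14888
2  | Atwood  | 71957
3  | Tolkien | 34383
4  | Orwell  | 15327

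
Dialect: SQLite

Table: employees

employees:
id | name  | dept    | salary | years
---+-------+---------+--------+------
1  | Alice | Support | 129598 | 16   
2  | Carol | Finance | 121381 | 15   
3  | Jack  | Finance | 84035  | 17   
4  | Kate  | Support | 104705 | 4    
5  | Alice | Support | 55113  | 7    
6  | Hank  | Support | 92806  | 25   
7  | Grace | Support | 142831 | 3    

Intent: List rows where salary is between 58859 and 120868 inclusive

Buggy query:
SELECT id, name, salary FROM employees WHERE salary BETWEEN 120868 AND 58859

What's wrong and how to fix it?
Bug: BETWEEN expects the lower bound first; with 120868 AND 58859 the range is empty

Fix: Swap the bounds so the smaller value comes first

Corrected query:
SELECT id, name, salary FROM employees WHERE salary BETWEEN 58859 AND 120868

Result:
id | name | salary
---+------+-------
3  | Jack | 84035 
4  | Kate | 104705
6  | Hank | 92806 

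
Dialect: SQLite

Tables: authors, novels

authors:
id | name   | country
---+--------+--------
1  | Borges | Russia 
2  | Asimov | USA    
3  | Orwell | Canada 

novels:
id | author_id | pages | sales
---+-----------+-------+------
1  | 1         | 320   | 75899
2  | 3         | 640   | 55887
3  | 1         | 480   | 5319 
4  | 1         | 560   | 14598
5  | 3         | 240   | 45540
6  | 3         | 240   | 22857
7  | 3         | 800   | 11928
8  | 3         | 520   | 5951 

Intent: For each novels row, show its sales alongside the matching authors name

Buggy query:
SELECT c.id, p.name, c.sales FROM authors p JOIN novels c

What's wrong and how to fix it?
Bug: JOIN with no ON clause produces a cartesian product; every novels row pairs with every authors row

Fix: Specify the join condition linking the foreign key to the parent id

Corrected query:
SELECT c.id, p.name, c.sales FROM authors p JOIN novels c ON c.author_id = p.id

Result:
id | name   | sales
---+--------+------
1  | Borges | 75899
2  | Orwell | 55887
3  | Borges | 5319 
4  | Borges | 14598
5  | Orwell | 45540
6  | Orwell | 22857
7  | Orwell | 11928
8  | Orwell | 5951 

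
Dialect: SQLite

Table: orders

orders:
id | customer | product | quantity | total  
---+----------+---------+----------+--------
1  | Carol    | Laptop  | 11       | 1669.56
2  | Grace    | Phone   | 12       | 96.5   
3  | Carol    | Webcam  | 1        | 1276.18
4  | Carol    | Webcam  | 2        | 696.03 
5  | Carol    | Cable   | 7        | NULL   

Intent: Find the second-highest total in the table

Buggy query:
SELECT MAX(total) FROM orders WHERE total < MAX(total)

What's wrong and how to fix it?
Bug: MAX(total) on the right of the comparison is an aggregate-in-WHERE error

Fix: Put the inner MAX in a scalar subquery

Corrected query:
SELECT MAX(total) FROM orders WHERE total < (SELECT MAX(total) FROM orders)

Result:
MAX(total)
----------
1276.18   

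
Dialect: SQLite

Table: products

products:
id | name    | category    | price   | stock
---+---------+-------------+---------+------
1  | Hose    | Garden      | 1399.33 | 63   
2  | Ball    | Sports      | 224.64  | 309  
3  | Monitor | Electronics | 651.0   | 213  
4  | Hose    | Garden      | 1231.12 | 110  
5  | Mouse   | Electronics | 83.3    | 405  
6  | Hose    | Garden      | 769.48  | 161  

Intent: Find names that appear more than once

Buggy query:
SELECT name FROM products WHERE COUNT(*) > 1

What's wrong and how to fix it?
Bug: WHERE can't reference COUNT(*); aggregates are computed after WHERE

Fix: Group first, then use HAVING for the count condition

Corrected query:
SELECT name FROM products GROUP BY name HAVING COUNT(*) > 1

Result:
name
----
Hose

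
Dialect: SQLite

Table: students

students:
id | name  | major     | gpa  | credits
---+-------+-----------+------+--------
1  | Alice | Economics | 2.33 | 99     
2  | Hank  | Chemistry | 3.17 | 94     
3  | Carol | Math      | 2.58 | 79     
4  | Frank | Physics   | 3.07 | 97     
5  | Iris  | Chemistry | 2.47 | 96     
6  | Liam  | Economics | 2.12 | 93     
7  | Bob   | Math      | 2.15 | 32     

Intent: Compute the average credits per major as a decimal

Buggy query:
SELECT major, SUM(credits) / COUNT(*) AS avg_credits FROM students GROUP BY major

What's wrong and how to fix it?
Bug: Both operands are integers, so '/' performs integer division and truncates

Fix: Multiply by 1.0 (or CAST to REAL) to force floating-point division

Corrected query:
SELECT major, SUM(credits) * 1.0 / COUNT(*) AS avg_credits FROM students GROUP BY major

Result:
major     | avg_credits
----------+------------
Chemistry | 95         
Economics | 96         
Math      | 55.5       
Physics   | 97         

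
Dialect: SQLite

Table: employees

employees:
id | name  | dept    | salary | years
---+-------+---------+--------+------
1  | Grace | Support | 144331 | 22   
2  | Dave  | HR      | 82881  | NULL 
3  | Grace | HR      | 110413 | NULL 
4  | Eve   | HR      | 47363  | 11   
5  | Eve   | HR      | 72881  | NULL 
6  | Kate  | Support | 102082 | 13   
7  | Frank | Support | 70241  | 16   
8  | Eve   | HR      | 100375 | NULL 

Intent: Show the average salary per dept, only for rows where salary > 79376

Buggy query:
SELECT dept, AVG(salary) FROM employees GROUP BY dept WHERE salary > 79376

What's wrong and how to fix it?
Bug: Row-level WHERE must come before GROUP BY in the clause order

Fix: Place WHERE between FROM and GROUP BY

Corrected query:
SELECT dept, AVG(salary) FROM employees WHERE salary > 79376 GROUP BY dept

Result:
dept    | AVG(salary) 
--------+-------------
HR      | 97889.666667
Support | 123206.5    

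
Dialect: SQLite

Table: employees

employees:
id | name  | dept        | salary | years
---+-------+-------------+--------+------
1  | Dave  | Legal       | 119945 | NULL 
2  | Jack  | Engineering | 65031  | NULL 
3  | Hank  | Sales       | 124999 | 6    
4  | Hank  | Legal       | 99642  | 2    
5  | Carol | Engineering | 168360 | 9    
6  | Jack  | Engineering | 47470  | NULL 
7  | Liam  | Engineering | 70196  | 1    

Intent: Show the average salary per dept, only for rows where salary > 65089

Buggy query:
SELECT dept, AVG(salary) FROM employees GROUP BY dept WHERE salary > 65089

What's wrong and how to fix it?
Bug: Row-level WHERE must come before GROUP BY in the clause order

Fix: Place WHERE between FROM and GROUP BY

Corrected query:
SELECT dept, AVG(salary) FROM employees WHERE salary > 65089 GROUP BY dept

Result:
dept        | AVG(salary)
------------+------------
Engineering | 119278     
Legal       | 109793.5   
Sales       | 124999     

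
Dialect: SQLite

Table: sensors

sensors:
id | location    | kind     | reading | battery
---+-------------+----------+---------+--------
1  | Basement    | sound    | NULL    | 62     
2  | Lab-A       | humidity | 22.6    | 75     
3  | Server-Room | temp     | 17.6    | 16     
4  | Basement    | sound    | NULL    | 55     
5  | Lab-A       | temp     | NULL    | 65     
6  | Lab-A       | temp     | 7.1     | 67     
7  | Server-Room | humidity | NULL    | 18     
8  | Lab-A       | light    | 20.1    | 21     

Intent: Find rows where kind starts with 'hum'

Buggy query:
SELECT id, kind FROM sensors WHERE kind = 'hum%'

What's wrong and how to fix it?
Bug: '=' compares the literal string including the % character; pattern matching needs LIKE

Fix: Replace '=' with LIKE so 'hum%' is treated as a pattern

Corrected query:
SELECT id, kind FROM sensors WHERE kind LIKE 'hum%'

Result:
id | kind    
---+---------
2  | humidity
7  | humidity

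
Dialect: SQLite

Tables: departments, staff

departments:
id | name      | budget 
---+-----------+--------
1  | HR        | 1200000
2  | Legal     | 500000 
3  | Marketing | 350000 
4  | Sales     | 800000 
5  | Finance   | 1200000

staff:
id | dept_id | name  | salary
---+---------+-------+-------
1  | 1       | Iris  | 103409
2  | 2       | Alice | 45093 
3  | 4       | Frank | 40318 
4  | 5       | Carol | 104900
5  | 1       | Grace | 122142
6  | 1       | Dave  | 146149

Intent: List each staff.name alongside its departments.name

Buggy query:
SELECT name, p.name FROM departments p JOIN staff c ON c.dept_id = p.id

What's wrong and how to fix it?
Bug: 'name' exists in both joined tables, so the database can't tell which one is meant

Fix: Qualify the column with its table alias (c.name)

Corrected query:
SELECT c.name, p.name FROM departments p JOIN staff c ON c.dept_id = p.id

Result:
name  | name   
------+--------
Iris  | HR     
Alice | Legal  
Frank | Sales  
Carol | Finance
Grace | HR     
Dave  | HR     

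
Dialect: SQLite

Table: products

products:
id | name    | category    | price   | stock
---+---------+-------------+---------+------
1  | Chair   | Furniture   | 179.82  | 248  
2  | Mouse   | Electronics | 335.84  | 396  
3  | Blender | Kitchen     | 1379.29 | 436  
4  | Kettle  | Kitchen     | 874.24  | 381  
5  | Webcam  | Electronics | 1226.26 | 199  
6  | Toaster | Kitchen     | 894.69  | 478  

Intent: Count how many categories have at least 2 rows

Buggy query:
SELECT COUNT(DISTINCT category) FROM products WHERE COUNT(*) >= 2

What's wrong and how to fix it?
Bug: WHERE filters individual rows, not groups, so a group-level COUNT is invalid there

Fix: Group first with HAVING COUNT(*) >= 2, then COUNT the resulting groups

Corrected query:
SELECT COUNT(*) FROM (SELECT category FROM products GROUP BY category HAVING COUNT(*) >= 2)

Result:
COUNT(*)
--------
2       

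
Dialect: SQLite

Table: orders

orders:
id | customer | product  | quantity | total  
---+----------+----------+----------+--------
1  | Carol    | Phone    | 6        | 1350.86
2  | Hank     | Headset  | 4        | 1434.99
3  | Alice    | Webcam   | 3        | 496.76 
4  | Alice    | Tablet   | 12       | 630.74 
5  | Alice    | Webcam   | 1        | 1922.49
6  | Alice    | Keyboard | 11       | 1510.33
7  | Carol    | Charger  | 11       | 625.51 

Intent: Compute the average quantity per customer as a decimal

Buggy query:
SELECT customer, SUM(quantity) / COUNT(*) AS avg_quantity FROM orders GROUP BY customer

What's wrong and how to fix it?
Bug: Both operands are integers, so '/' performs integer division and truncates

Fix: Cast one side to REAL so the division keeps the fractional part

Corrected query:
SELECT customer, SUM(quantity) * 1.0 / COUNT(*) AS avg_quantity FROM orders GROUP BY customer

Result:
customer | avg_quantity
---------+-------------
Alice    | 6.75        
Carol    | 8.5         
Hank     | 4           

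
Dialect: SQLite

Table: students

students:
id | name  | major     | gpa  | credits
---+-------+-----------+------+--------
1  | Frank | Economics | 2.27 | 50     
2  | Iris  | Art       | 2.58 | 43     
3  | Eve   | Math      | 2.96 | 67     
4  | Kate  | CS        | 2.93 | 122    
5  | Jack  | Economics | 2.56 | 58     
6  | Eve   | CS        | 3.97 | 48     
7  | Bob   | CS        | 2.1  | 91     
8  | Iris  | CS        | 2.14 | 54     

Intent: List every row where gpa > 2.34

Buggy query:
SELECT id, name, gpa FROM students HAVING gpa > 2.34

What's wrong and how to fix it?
Bug: HAVING filters the output of aggregation, but this query has no GROUP BY and no aggregate functions, so SQLite rejects it (HAVING clause on a non-aggregate query); the condition here is per row

Fix: Replace HAVING with WHERE since the condition applies to individual rows

Corrected query:
SELECT id, name, gpa FROM students WHERE gpa > 2.34

Result:
id | name | gpa 
---+------+-----
2  | Iris | 2.58
3  | Eve  | 2.96
4  | Kate | 2.93
5  | Jack | 2.56
6  | Eve  | 3.97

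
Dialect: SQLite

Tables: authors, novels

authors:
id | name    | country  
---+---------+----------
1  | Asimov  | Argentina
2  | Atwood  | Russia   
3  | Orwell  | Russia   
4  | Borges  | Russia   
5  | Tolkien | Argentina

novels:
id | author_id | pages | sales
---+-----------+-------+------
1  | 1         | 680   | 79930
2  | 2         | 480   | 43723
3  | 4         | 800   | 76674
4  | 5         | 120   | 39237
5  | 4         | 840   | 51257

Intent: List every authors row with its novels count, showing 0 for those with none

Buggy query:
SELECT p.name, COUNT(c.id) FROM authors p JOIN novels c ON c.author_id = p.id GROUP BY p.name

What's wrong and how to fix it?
Bug: INNER JOIN drops authors rows that have no matching novels rows

Fix: Switch to LEFT JOIN to retain unmatched parent rows

Corrected query:
SELECT p.name, COUNT(c.id) FROM authors p LEFT JOIN novels c ON c.author_id = p.id GROUP BY p.name

Result:
name    | COUNT(c.id)
--------+------------
Asimov  | 1          
Atwood  | 1          
Borges  | 2          
Orwell  | 0          
Tolkien | 1          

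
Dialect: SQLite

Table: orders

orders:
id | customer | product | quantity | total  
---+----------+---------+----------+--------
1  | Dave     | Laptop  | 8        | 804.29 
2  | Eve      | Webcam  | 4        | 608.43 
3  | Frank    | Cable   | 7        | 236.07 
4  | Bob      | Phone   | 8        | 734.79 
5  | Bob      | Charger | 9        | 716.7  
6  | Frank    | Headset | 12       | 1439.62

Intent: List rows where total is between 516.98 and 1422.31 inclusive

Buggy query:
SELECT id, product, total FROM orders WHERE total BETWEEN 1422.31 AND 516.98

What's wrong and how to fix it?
Bug: The bounds are reversed; BETWEEN a AND b requires a <= b to match anything

Fix: Swap the bounds so the smaller value comes first

Corrected query:
SELECT id, product, total FROM orders WHERE total BETWEEN 516.98 AND 1422.31

Result:
id | product | total 
---+---------+-------
1  | Laptop  | 804.29
2  | Webcam  | 608.43
4  | Phone   | 734.79
5  | Charger | 716.7 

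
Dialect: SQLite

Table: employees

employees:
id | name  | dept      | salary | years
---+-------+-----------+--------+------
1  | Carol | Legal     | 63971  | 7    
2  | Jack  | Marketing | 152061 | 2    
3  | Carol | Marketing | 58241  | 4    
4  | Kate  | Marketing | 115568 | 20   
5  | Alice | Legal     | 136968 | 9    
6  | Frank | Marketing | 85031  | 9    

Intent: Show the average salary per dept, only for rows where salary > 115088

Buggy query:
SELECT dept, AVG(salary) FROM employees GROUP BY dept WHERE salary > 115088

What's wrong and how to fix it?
Bug: WHERE cannot follow GROUP BY

Fix: Place WHERE between FROM and GROUP BY

Corrected query:
SELECT dept, AVG(salary) FROM employees WHERE salary > 115088 GROUP BY dept

Result:
dept      | AVG(salary)
----------+------------
Legal     | 136968     
Marketing | 133814.5   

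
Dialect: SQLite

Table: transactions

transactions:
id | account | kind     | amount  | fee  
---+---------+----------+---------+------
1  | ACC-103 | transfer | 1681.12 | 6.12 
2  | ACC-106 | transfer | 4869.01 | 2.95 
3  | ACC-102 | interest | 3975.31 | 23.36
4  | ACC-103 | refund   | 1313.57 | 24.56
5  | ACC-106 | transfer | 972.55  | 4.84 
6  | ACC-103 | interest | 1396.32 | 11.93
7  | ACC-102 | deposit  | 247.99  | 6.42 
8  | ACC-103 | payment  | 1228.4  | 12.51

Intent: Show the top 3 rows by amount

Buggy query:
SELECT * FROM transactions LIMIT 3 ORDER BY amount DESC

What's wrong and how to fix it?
Bug: ORDER BY cannot follow LIMIT; LIMIT is the final clause

Fix: Sort with ORDER BY, then apply LIMIT

Corrected query:
SELECT * FROM transactions ORDER BY amount DESC LIMIT 3

Result:
id | account | kind     | amount  | fee  
---+---------+----------+---------+------
2  | ACC-106 | transfer | 4869.01 | 2.95 
3  | ACC-102 | interest | 3975.31 | 23.36
1  | ACC-103 | transfer | 1681.12 | 6.12 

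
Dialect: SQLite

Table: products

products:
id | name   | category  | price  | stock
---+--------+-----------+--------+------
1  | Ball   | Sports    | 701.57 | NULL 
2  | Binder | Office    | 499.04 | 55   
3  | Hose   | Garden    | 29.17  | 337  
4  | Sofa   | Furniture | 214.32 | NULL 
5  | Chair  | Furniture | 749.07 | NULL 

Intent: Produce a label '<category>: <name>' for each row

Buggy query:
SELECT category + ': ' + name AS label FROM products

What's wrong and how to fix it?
Bug: SQLite uses || for string concatenation; + coerces text to numbers (yielding 0)

Fix: Replace + with || to concatenate text

Corrected query:
SELECT category || ': ' || name AS label FROM products

Result:
label           
----------------
Sports: Ball    
Office: Binder  
Garden: Hose    
Furniture: Sofa 
Furniture: Chair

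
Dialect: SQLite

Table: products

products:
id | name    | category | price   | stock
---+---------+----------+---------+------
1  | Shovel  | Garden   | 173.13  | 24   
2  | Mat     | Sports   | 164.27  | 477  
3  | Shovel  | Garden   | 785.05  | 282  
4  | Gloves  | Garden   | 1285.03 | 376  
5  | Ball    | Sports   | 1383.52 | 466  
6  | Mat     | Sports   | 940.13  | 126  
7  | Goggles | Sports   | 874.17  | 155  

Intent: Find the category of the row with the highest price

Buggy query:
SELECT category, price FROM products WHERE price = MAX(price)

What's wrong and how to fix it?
Bug: WHERE is evaluated per row; an aggregate over the whole table isn't defined there

Fix: Wrap MAX in a scalar subquery so WHERE compares against a single value

Corrected query:
SELECT category, price FROM products WHERE price = (SELECT MAX(price) FROM products)

Result:
category | price  
---------+--------
Sports   | 1383.52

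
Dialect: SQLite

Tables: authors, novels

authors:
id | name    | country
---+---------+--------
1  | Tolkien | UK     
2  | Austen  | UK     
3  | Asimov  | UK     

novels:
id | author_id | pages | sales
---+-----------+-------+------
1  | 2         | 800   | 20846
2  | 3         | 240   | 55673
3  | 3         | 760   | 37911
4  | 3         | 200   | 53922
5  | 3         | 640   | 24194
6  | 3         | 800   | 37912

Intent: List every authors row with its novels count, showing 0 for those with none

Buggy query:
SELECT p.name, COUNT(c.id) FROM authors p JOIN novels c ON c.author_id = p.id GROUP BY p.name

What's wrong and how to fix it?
Bug: An inner join excludes parents with zero children

Fix: Switch to LEFT JOIN to retain unmatched parent rows

Corrected query:
SELECT p.name, COUNT(c.id) FROM authors p LEFT JOIN novels c ON c.author_id = p.id GROUP BY p.name

Result:
name    | COUNT(c.id)
--------+------------
Asimov  | 5          
Austen  | 1          
Tolkien | 0          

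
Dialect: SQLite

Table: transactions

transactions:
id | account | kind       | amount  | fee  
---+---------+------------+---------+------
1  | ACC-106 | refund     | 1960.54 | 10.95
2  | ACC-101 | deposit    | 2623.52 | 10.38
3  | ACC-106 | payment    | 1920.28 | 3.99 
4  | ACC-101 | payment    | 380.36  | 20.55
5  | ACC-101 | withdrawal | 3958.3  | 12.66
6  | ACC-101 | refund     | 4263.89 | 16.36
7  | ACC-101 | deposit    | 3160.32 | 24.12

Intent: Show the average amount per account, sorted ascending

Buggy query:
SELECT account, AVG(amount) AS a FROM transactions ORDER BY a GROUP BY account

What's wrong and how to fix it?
Bug: GROUP BY must precede ORDER BY

Fix: Reorder: SELECT … FROM … GROUP BY … ORDER BY …

Corrected query:
SELECT account, AVG(amount) AS a FROM transactions GROUP BY account ORDER BY a

Result:
account | a       
--------+---------
ACC-106 | 1940.41 
ACC-101 | 2877.278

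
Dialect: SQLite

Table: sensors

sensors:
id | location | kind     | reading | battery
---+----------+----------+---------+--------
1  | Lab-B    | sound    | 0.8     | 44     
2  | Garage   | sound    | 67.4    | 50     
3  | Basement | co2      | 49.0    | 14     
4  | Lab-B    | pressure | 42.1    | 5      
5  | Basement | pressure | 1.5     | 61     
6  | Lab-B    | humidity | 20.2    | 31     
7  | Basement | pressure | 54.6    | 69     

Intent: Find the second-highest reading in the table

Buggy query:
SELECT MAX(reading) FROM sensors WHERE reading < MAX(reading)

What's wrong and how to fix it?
Bug: MAX(reading) on the right of the comparison is an aggregate-in-WHERE error

Fix: Put the inner MAX in a scalar subquery

Corrected query:
SELECT MAX(reading) FROM sensors WHERE reading < (SELECT MAX(reading) FROM sensors)

Result:
MAX(reading)
------------
54.6        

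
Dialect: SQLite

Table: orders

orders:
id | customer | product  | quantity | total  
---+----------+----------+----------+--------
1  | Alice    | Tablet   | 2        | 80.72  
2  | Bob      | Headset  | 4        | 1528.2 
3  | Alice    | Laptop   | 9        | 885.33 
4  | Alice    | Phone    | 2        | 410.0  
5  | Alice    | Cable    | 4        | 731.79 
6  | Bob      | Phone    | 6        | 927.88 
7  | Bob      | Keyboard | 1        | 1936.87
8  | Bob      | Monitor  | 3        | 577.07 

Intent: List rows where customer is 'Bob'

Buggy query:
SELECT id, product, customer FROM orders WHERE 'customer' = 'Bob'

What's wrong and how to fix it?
Bug: 'customer' in single quotes is a string literal, not the column; the comparison is literal-vs-literal and never true

Fix: Reference the column as customer without single quotes

Corrected query:
SELECT id, product, customer FROM orders WHERE customer = 'Bob'

Result:
id | product  | customer
---+----------+---------
2  | Headset  | Bob     
6  | Phone    | Bob     
7  | Keyboard | Bob     
8  | Monitor  | Bob     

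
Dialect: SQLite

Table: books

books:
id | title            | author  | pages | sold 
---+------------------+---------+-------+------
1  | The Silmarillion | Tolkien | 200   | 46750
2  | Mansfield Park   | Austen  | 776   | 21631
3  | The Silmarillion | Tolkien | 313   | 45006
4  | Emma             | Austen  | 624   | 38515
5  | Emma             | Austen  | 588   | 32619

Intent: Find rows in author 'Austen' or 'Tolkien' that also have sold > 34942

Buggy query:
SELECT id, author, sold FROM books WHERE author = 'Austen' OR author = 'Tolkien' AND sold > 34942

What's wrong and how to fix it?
Bug: Without parentheses, AND is evaluated before OR, so the sold filter only applies to the 'Tolkien' branch

Fix: Add parentheses around the OR so the AND applies to both alternatives

Corrected query:
SELECT id, author, sold FROM books WHERE (author = 'Austen' OR author = 'Tolkien') AND sold > 34942

Result:
id | author  | sold 
---+---------+------
1  | Tolkien | 46750
3  | Tolkien | 45006
4  | Austen  | 38515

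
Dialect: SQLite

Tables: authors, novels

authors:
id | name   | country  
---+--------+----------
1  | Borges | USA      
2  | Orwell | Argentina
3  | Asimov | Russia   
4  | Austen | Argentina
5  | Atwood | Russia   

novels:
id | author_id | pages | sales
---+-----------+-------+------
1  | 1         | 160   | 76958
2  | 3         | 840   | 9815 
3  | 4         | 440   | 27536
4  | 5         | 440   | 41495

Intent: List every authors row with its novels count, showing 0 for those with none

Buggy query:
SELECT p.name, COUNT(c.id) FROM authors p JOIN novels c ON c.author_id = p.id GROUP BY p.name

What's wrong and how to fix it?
Bug: An inner join excludes parents with zero children

Fix: Use LEFT JOIN so parents without children still appear (COUNT(c.id) gives 0)

Corrected query:
SELECT p.name, COUNT(c.id) FROM authors p LEFT JOIN novels c ON c.author_id = p.id GROUP BY p.name

Result:
name   | COUNT(c.id)
-------+------------
Asimov | 1          
Atwood | 1          
Austen | 1          
Borges | 1          
Orwell | 0          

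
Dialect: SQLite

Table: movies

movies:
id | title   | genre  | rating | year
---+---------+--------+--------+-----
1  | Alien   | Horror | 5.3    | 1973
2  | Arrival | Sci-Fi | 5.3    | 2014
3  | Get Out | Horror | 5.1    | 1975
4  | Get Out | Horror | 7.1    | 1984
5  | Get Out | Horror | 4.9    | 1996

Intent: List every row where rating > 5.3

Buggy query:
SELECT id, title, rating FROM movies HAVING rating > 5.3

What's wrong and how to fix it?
Bug: This is a non-aggregate query (no GROUP BY, no aggregates), so in SQLite the HAVING clause is invalid here; a row-level condition belongs in WHERE

Fix: Replace HAVING with WHERE since the condition applies to individual rows

Corrected query:
SELECT id, title, rating FROM movies WHERE rating > 5.3

Result:
id | title   | rating
---+---------+-------
4  | Get Out | 7.1   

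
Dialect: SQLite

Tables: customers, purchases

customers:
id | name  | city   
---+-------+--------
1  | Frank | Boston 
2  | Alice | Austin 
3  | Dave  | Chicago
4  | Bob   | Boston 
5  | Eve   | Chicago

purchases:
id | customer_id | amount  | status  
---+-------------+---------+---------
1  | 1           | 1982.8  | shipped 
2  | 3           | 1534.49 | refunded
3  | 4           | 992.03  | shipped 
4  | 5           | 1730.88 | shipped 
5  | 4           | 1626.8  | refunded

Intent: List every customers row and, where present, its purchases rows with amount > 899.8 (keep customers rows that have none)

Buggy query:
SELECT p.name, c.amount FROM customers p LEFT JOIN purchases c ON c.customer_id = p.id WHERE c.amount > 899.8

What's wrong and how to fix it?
Bug: A WHERE condition on the right-hand table after LEFT JOIN drops unmatched parents

Fix: Put 'c.amount > 899.8' in the JOIN's ON clause instead of WHERE

Corrected query:
SELECT p.name, c.amount FROM customers p LEFT JOIN purchases c ON c.customer_id = p.id AND c.amount > 899.8

Result:
name  | amount 
------+--------
Frank | 1982.8 
Alice | NULL   
Dave  | 1534.49
Bob   | 992.03 
Bob   | 1626.8 
Eve   | 1730.88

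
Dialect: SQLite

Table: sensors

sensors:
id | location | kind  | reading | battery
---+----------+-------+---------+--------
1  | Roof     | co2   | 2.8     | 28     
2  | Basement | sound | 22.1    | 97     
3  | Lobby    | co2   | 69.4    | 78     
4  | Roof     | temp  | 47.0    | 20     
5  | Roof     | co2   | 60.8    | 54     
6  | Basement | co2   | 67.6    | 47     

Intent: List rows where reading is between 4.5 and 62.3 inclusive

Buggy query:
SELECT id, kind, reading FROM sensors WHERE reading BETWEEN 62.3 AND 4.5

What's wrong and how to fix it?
Bug: BETWEEN expects the lower bound first; with 62.3 AND 4.5 the range is empty

Fix: Write BETWEEN 4.5 AND 62.3

Corrected query:
SELECT id, kind, reading FROM sensors WHERE reading BETWEEN 4.5 AND 62.3

Result:
id | kind  | reading
---+-------+--------
2  | sound | 22.1   
4  | temp  | 47     
5  | co2   | 60.8   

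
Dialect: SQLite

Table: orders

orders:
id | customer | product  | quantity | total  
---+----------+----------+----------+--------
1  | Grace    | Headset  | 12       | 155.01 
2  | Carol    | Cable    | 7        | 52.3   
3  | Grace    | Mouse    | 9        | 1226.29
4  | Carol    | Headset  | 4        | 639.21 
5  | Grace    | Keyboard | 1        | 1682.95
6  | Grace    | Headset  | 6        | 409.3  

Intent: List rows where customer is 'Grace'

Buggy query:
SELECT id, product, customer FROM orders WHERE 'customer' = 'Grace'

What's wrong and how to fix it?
Bug: Single quotes denote string literals in SQL; the column name is being compared as a constant string

Fix: Reference the column as customer without single quotes

Corrected query:
SELECT id, product, customer FROM orders WHERE customer = 'Grace'

Result:
id | product  | customer
---+----------+---------
1  | Headset  | Grace   
3  | Mouse    | Grace   
5  | Keyboard | Grace   
6  | Headset  | Grace   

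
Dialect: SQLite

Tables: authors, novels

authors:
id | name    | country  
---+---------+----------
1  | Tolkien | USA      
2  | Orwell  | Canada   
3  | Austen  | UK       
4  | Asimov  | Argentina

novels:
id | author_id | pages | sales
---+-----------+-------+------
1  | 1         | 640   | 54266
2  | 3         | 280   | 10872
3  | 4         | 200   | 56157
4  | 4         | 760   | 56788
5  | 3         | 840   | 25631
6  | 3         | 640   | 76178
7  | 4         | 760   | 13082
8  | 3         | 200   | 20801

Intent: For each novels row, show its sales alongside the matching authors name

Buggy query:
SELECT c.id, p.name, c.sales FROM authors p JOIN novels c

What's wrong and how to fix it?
Bug: JOIN with no ON clause produces a cartesian product; every novels row pairs with every authors row

Fix: Add ON c.author_id = p.id to the JOIN

Corrected query:
SELECT c.id, p.name, c.sales FROM authors p JOIN novels c ON c.author_id = p.id

Result:
id | name    | sales
---+---------+------
1  | Tolkien | 54266
2  | Austen  | 10872
3  | Asimov  | 56157
4  | Asimov  | 56788
5  | Austen  | 25631
6  | Austen  | 76178
7  | Asimov  | 13082
8  | Austen  | 20801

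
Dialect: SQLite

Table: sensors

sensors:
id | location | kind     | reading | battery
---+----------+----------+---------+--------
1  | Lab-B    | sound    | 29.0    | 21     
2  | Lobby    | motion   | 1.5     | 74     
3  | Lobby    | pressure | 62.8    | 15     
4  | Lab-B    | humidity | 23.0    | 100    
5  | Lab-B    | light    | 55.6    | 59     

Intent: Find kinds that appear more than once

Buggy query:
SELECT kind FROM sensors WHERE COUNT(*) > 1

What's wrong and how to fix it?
Bug: COUNT(*) is an aggregate and cannot be used in WHERE

Fix: GROUP BY kind, then filter groups with HAVING COUNT(*) > 1

Corrected query:
SELECT kind FROM sensors GROUP BY kind HAVING COUNT(*) > 1

Result:
(no rows)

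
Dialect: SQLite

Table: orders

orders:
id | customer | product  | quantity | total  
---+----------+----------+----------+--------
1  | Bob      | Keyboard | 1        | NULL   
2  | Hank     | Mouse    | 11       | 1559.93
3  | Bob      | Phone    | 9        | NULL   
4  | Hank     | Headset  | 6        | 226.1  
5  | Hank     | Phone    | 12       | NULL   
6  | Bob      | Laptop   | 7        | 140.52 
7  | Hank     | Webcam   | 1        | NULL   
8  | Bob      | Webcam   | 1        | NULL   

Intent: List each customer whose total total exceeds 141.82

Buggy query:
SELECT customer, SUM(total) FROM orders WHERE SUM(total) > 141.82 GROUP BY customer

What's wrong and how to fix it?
Bug: SUM(total) is an aggregate, but WHERE filters rows before aggregation

Fix: Move the aggregate condition to a HAVING clause

Corrected query:
SELECT customer, SUM(total) FROM orders GROUP BY customer HAVING SUM(total) > 141.82

Result:
customer | SUM(total)
---------+-----------
Hank     | 1786.03   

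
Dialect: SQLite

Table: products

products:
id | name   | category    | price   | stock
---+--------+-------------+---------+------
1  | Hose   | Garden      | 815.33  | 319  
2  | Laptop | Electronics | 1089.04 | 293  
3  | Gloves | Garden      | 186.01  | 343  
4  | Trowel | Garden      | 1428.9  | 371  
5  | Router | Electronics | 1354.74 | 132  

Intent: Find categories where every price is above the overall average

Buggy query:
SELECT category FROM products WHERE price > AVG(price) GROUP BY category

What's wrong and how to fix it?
Bug: WHERE evaluates per row before aggregation, so AVG() is unavailable

Fix: Compute the overall average in a scalar subquery and compare each group's MIN against it in HAVING

Corrected query:
SELECT category FROM products GROUP BY category HAVING MIN(price) > (SELECT AVG(price) FROM products)

Result:
category   
-----------
Electronics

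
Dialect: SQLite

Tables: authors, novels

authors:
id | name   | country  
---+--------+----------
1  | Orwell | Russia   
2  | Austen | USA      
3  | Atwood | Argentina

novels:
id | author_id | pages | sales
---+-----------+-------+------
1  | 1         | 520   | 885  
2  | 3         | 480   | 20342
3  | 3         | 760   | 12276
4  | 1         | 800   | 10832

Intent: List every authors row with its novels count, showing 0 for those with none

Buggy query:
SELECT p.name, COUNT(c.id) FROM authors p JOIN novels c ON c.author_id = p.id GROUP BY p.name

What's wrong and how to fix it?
Bug: INNER JOIN drops authors rows that have no matching novels rows

Fix: Use LEFT JOIN so parents without children still appear (COUNT(c.id) gives 0)

Corrected query:
SELECT p.name, COUNT(c.id) FROM authors p LEFT JOIN novels c ON c.author_id = p.id GROUP BY p.name

Result:
name   | COUNT(c.id)
-------+------------
Atwood | 2          
Austen | 0          
Orwell | 2          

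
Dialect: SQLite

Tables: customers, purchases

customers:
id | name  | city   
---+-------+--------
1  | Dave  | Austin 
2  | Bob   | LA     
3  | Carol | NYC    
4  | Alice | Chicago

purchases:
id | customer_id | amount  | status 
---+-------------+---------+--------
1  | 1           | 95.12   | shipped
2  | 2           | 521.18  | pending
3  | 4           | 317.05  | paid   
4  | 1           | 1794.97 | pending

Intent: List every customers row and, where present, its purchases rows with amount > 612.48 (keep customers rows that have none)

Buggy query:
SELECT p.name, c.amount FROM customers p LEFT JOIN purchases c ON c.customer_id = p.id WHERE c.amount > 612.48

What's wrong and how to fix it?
Bug: Filtering c.amount in WHERE discards the NULL rows produced by LEFT JOIN, turning it into an inner join

Fix: Move the right-table condition into the ON clause so unmatched parents are kept

Corrected query:
SELECT p.name, c.amount FROM customers p LEFT JOIN purchases c ON c.customer_id = p.id AND c.amount > 612.48

Result:
name  | amount 
------+--------
Dave  | 1794.97
Bob   | NULL   
Carol | NULL   
Alice | NULL   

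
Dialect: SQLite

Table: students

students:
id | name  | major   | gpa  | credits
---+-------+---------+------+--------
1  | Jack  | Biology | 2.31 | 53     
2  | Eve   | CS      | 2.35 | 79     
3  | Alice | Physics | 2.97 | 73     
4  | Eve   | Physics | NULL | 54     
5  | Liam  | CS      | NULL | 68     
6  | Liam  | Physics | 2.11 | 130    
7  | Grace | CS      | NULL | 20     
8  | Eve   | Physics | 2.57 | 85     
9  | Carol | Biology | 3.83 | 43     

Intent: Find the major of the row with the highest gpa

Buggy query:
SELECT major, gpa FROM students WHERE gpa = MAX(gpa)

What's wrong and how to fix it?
Bug: MAX(gpa) is an aggregate and cannot be used directly in WHERE

Fix: Wrap MAX in a scalar subquery so WHERE compares against a single value

Corrected query:
SELECT major, gpa FROM students WHERE gpa = (SELECT MAX(gpa) FROM students)

Result:
major   | gpa 
--------+-----
Biology | 3.83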